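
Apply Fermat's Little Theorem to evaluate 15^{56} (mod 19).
16

By Fermat's Little Theorem, a^(p-1) ≡ 1 (mod p) for prime p and gcd(a, p) = 1
Here p = 19, so 15^18 ≡ 1 (mod 19)
We can reduce the exponent: 56 mod 18 = 2
So 15^56 ≡ 15^2 (mod 19)
Computing: 15^2 mod 19 = 16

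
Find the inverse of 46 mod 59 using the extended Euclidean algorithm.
Extended GCD: 46(9) + 59(-7) = 1. So 46^(-1) ≡ 9 ≡ 9 (mod 59). Verify: 46 × 9 = 414 ≡ 1 (mod 59)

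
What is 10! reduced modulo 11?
By Wilson's theorem, (10)! ≡ -1 ≡ 10 (mod 11)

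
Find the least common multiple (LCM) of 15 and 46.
690

First find GCD(15, 46) using the Euclidean algorithm:
15 = 0 × 46 + 15
46 = 3 × 15 + 1
15 = 15 × 1 + 0
GCD(15, 46) = 1

LCM formula: LCM(a, b) = (a × b) / GCD(a, b)
LCM(15, 46) = (15 × 46) / 1
LCM(15, 46) = 690 / 1
LCM(15, 46) = 690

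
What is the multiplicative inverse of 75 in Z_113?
110

Using Extended Euclidean Algorithm:
gcd(75, 113) = 1
Bezout coefficients: 75 × -3 + 113 × 2 = 1
So 75 × -3 ≡ 1 (mod 113)
The inverse is -3 mod 113 = 110
Verification: 75 × 110 = 8250 = 73 × 113 + 1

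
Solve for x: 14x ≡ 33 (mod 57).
39

Since gcd(14, 57) = 1 divides 33, a solution exists.
Multiply both sides by the inverse of 14 mod 57:
  14^(-1) mod 57 = 53
  x ≡ 53 × 33 ≡ 1749 ≡ 39 (mod 57)
Verification: 14 × 39 = 546 = 9 × 57 + 33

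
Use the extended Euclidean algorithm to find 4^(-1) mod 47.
Extended GCD: 4(12) + 47(-1) = 1. So 4^(-1) ≡ 12 ≡ 12 (mod 47). Verify: 4 × 12 = 48 ≡ 1 (mod 47)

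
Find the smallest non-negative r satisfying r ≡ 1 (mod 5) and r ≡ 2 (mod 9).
M = 5 × 9 = 45. M₁ = 9, y₁ ≡ 4 (mod 5). M₂ = 5, y₂ ≡ 2 (mod 9). r = 1×9×4 + 2×5×2 ≡ 11 (mod 45)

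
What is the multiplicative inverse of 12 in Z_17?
10

Using Extended Euclidean Algorithm:
gcd(12, 17) = 1
Bezout coefficients: 12 × -7 + 17 × 5 = 1
So 12 × -7 ≡ 1 (mod 17)
The inverse is -7 mod 17 = 10
Verification: 12 × 10 = 120 = 7 × 17 + 1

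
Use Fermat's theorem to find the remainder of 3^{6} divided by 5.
4

By Fermat's Little Theorem, a^(p-1) ≡ 1 (mod p) for prime p and gcd(a, p) = 1
Here p = 5, so 3^4 ≡ 1 (mod 5)
We can reduce the exponent: 6 mod 4 = 2
So 3^6 ≡ 3^2 (mod 5)
Computing: 3^2 mod 5 = 4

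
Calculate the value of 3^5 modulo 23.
5 = 4 + 1 (binary 101). Repeated squaring mod 23: 3^1 ≡ 3; 3^2 ≡ 3² = 9 ≡ 9; 3^4 ≡ 9² = 81 ≡ 12. Multiply: 3^5 = 3^4 × 3^1 ≡ 12 × 3 (mod 23): 12 × 3 = 36 ≡ 13. So 3^5 ≡ 13 (mod 23).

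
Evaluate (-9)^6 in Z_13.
(-9) ≡ 4 (mod 13). 6 = 4 + 2 (binary 110). Repeated squaring mod 13: 4^1 ≡ 4; 4^2 ≡ 4² = 16 ≡ 3; 4^4 ≡ 3² = 9 ≡ 9. Multiply: (-9)^6 ≡ 4^4 × 4^2 ≡ 9 × 3 (mod 13): 9 × 3 = 27 ≡ 1. So (-9)^6 ≡ 1 (mod 13).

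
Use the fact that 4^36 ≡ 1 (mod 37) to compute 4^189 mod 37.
By Fermat: 4^{36} ≡ 1 (mod 37). 189 ≡ 9 (mod 36). So 4^{189} ≡ 4^{9} ≡ 36 (mod 37)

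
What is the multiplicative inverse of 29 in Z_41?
17

Using Extended Euclidean Algorithm:
gcd(29, 41) = 1
Bezout coefficients: 29 × 17 + 41 × -12 = 1
So 29 × 17 ≡ 1 (mod 41)
The inverse is 17 mod 41 = 17
Verification: 29 × 17 = 493 = 12 × 41 + 1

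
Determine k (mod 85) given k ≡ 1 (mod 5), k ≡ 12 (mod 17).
46

Using the Chinese Remainder Theorem:
M = product of moduli = 85
For equation 1: M_1 = 17, 17 ≡ 2 (mod 5), inverse of 17 mod 5 is 3 (check: 2 × 3 = 6 ≡ 1 (mod 5))
For equation 2: M_2 = 5, 5 ≡ 5 (mod 17), inverse of 5 mod 17 is 7 (check: 5 × 7 = 35 ≡ 1 (mod 17))
Combine: k ≡ Σ r_i×M_i×(M_i⁻¹ mod m_i) = 1×17×3 + 12×5×7 = 51 + 420 = 471
471 mod 85 = 46
k ≡ 46 (mod 85)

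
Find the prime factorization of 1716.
2^2 × 3 × 11 × 13

Divide by primes starting from smallest:
1716 ÷ 2 = 858
858 ÷ 2 = 429
429 ÷ 3 = 143
143 ÷ 11 = 13
13 ÷ 13 = 1

1716 = 2^2 × 3 × 11 × 13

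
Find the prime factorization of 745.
5 × 149

Divide by primes starting from smallest:
745 ÷ 5 = 149
149 ÷ 149 = 1

745 = 5 × 149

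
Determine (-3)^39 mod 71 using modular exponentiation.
Using repeated squaring. (-3) ≡ 68 (mod 71). 39 = 32 + 4 + 2 + 1 (binary 100111). Repeated squaring mod 71: 68^1 ≡ 68; 68^2 ≡ 68² = 4624 ≡ 9; 68^4 ≡ 9² = 81 ≡ 10; 68^8 ≡ 10² = 100 ≡ 29; 68^16 ≡ 29² = 841 ≡ 60; 68^32 ≡ 60² = 3600 ≡ 50. Multiply: (-3)^39 ≡ 68^32 × 68^4 × 68^2 × 68^1 ≡ 50 × 10 × 9 × 68 (mod 71): 50 × 10 = 500 ≡ 3; 3 × 9 = 27 ≡ 27; 27 × 68 = 1836 ≡ 61. So (-3)^39 ≡ 61 (mod 71).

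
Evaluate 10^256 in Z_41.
Using Fermat: 10^{40} ≡ 1 (mod 41). 256 ≡ 16 (mod 40). So 10^{256} ≡ 10^{16} ≡ 10 (mod 41)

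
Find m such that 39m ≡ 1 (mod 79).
39^(-1) ≡ 77 (mod 79). Verification: 39 × 77 = 3003 ≡ 1 (mod 79)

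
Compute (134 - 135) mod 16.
15

(134 - 135) = -1
-1 mod 16 = 15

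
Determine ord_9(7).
Powers of 7 mod 9: 7^1≡7, 7^2≡4, 7^3≡1. Order = 3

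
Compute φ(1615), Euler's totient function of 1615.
1152

Prime factorization: 1615 = 5 × 17 × 19
Using the formula φ(n) = n × Π(1 - 1/p) for each prime factor p:
φ(1615) = 1615 × (1 - 1/5) × (1 - 1/17) × (1 - 1/19)
φ(1615) = 1152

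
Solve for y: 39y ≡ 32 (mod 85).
3

Since gcd(39, 85) = 1 divides 32, a solution exists.
Multiply both sides by the inverse of 39 mod 85:
  39^(-1) mod 85 = 24
  x ≡ 24 × 32 ≡ 768 ≡ 3 (mod 85)
Verification: 39 × 3 = 117 = 1 × 85 + 32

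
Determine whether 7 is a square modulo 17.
By Euler's criterion: 7^{8} ≡ 16 (mod 17). Since this equals -1 (≡ 16), 7 is not a QR.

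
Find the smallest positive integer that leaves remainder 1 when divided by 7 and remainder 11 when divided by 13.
M = 7 × 13 = 91. M₁ = 13, y₁ ≡ 6 (mod 7). M₂ = 7, y₂ ≡ 2 (mod 13). r = 1×13×6 + 11×7×2 ≡ 50 (mod 91). The smallest positive such number is 50.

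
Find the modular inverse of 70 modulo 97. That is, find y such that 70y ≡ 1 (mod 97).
79

Using Extended Euclidean Algorithm:
gcd(70, 97) = 1
Bezout coefficients: 70 × -18 + 97 × 13 = 1
So 70 × -18 ≡ 1 (mod 97)
The inverse is -18 mod 97 = 79
Verification: 70 × 79 = 5530 = 57 × 97 + 1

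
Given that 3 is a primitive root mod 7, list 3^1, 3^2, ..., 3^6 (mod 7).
g^1, g^2, ..., g^{6} mod 7: {3, 2, 6, 4, 5, 1}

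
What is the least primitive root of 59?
2

A primitive root g modulo p has order p-1 = 58
Prime divisors of 58: [2, 29]
g is a primitive root iff g^(58/q) ≢ 1 (mod 59) for each prime divisor q
Testing small values:
  g = 2: 2^29 ≡ 58, 2^2 ≡ 4 (mod 59) → none is 1, primitive root!
The smallest primitive root is 2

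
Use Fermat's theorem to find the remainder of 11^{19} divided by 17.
5

By Fermat's Little Theorem, a^(p-1) ≡ 1 (mod p) for prime p and gcd(a, p) = 1
Here p = 17, so 11^16 ≡ 1 (mod 17)
We can reduce the exponent: 19 mod 16 = 3
So 11^19 ≡ 11^3 (mod 17)
Computing: 11^3 mod 17 = 5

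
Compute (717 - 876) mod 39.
36

(717 - 876) = -159
-159 mod 39 = 36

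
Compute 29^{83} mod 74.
23

Using successive squaring:
Binary expansion of 83: 1010011
Powers of 29 mod 74 (each is the square of the previous):
  29^1 ≡ 29 (mod 74)
  29^2 ≡ 29² = 841 ≡ 27 (mod 74)
  29^4 ≡ 27² = 729 ≡ 63 (mod 74)
  29^8 ≡ 63² = 3969 ≡ 47 (mod 74)
  29^16 ≡ 47² = 2209 ≡ 63 (mod 74)
  29^32 ≡ 63² = 3969 ≡ 47 (mod 74)
  29^64 ≡ 47² = 2209 ≡ 63 (mod 74)
83 = 64 + 16 + 2 + 1, so 29^83 = 29^64 × 29^16 × 29^2 × 29^1 ≡ 63 × 63 × 27 × 29 (mod 74)
Multiplying step by step:
  63 × 63 = 3969 ≡ 47 (mod 74)
  47 × 27 = 1269 ≡ 11 (mod 74)
  11 × 29 = 319 ≡ 23 (mod 74)
Result: 29^83 ≡ 23 (mod 74)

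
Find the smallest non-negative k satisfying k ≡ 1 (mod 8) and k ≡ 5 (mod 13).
M = 8 × 13 = 104. M₁ = 13, y₁ ≡ 5 (mod 8). M₂ = 8, y₂ ≡ 5 (mod 13). k = 1×13×5 + 5×8×5 ≡ 57 (mod 104)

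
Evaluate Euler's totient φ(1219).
1144

Prime factorization: 1219 = 23 × 53
Using the formula φ(n) = n × Π(1 - 1/p) for each prime factor p:
φ(1219) = 1219 × (1 - 1/23) × (1 - 1/53)
φ(1219) = 1144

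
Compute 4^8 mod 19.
8 = 8 (binary 1000). Repeated squaring mod 19: 4^1 ≡ 4; 4^2 ≡ 4² = 16 ≡ 16; 4^4 ≡ 16² = 256 ≡ 9; 4^8 ≡ 9² = 81 ≡ 5. So 4^8 ≡ 5 (mod 19).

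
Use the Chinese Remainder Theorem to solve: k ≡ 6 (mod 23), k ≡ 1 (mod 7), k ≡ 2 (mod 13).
834

Using the Chinese Remainder Theorem:
M = product of moduli = 2093
For equation 1: M_1 = 91, 91 ≡ 22 (mod 23), inverse of 91 mod 23 is 22 (check: 22 × 22 = 484 ≡ 1 (mod 23))
For equation 2: M_2 = 299, 299 ≡ 5 (mod 7), inverse of 299 mod 7 is 3 (check: 5 × 3 = 15 ≡ 1 (mod 7))
For equation 3: M_3 = 161, 161 ≡ 5 (mod 13), inverse of 161 mod 13 is 8 (check: 5 × 8 = 40 ≡ 1 (mod 13))
Combine: k ≡ Σ r_i×M_i×(M_i⁻¹ mod m_i) = 6×91×22 + 1×299×3 + 2×161×8 = 12012 + 897 + 2576 = 15485
15485 mod 2093 = 834
k ≡ 834 (mod 2093)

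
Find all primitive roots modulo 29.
Primitive roots mod 29: {2, 3, 8, 10, 11, 14, 15, 18, 19, 21, 26, 27}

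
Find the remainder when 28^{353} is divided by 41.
By Fermat: 28^{40} ≡ 1 (mod 41). 353 = 8×40 + 33. So 28^{353} ≡ 28^{33} ≡ 11 (mod 41)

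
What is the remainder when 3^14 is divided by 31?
Using repeated squaring. 14 = 8 + 4 + 2 (binary 1110). Repeated squaring mod 31: 3^1 ≡ 3; 3^2 ≡ 3² = 9 ≡ 9; 3^4 ≡ 9² = 81 ≡ 19; 3^8 ≡ 19² = 361 ≡ 20. Multiply: 3^14 = 3^8 × 3^4 × 3^2 ≡ 20 × 19 × 9 (mod 31): 20 × 19 = 380 ≡ 8; 8 × 9 = 72 ≡ 10. So 3^14 ≡ 10 (mod 31).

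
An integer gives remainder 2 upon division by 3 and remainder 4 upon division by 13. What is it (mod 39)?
M = 3 × 13 = 39. M₁ = 13, y₁ ≡ 1 (mod 3). M₂ = 3, y₂ ≡ 9 (mod 13). t = 2×13×1 + 4×3×9 ≡ 17 (mod 39). The smallest positive such number is 17.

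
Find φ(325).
240

Prime factorization: 325 = 5^2 × 13
Using the formula φ(n) = n × Π(1 - 1/p) for each prime factor p:
φ(325) = 325 × (1 - 1/5) × (1 - 1/13)
φ(325) = 240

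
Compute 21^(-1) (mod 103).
54

Using Extended Euclidean Algorithm:
gcd(21, 103) = 1
Bezout coefficients: 21 × -49 + 103 × 10 = 1
So 21 × -49 ≡ 1 (mod 103)
The inverse is -49 mod 103 = 54
Verification: 21 × 54 = 1134 = 11 × 103 + 1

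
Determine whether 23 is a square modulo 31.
By Euler's criterion: 23^{15} ≡ 30 (mod 31). Since this equals -1 (≡ 30), 23 is not a QR.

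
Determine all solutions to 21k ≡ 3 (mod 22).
19

Since gcd(21, 22) = 1 divides 3, a solution exists.
Multiply both sides by the inverse of 21 mod 22:
  21^(-1) mod 22 = 21
  x ≡ 21 × 3 ≡ 63 ≡ 19 (mod 22)
Verification: 21 × 19 = 399 = 18 × 22 + 3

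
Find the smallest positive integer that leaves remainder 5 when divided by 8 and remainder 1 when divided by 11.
M = 8 × 11 = 88. M₁ = 11, y₁ ≡ 3 (mod 8). M₂ = 8, y₂ ≡ 7 (mod 11). k = 5×11×3 + 1×8×7 ≡ 45 (mod 88). The smallest positive such number is 45.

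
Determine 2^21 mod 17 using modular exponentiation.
Using Fermat: 2^{16} ≡ 1 (mod 17). 21 ≡ 5 (mod 16). So 2^{21} ≡ 2^{5} ≡ 15 (mod 17)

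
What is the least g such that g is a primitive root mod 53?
p - 1 = 52 has prime divisors 2, 13. h is a primitive root mod 53 iff h^(52/q) ≢ 1 (mod 53) for each such q.
h = 2: 2^26 ≡ 52, 2^4 ≡ 16 (mod 53); none is 1, so 2 has order 52 and is a primitive root.
The smallest primitive root mod 53 is g = 2.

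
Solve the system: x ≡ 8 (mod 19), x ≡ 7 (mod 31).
M = 19 × 31 = 589. M₁ = 31, y₁ ≡ 8 (mod 19). M₂ = 19, y₂ ≡ 18 (mod 31). x = 8×31×8 + 7×19×18 ≡ 255 (mod 589)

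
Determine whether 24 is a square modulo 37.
By Euler's criterion: 24^{18} ≡ 36 (mod 37). Since this equals -1 (≡ 36), 24 is not a QR.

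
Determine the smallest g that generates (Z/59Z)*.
2

A primitive root g modulo p has order p-1 = 58
Prime divisors of 58: [2, 29]
g is a primitive root iff g^(58/q) ≢ 1 (mod 59) for each prime divisor q
Testing small values:
  g = 2: 2^29 ≡ 58, 2^2 ≡ 4 (mod 59) → none is 1, primitive root!
The smallest primitive root is 2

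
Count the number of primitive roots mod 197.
Number of primitive roots mod 197 = φ(196) = 84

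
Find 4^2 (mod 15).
2 = 2 (binary 10). Repeated squaring mod 15: 4^1 ≡ 4; 4^2 ≡ 4² = 16 ≡ 1. So 4^2 ≡ 1 (mod 15).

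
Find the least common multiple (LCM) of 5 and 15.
15

First find GCD(5, 15) using the Euclidean algorithm:
5 = 0 × 15 + 5
15 = 3 × 5 + 0
GCD(5, 15) = 5

LCM formula: LCM(a, b) = (a × b) / GCD(a, b)
LCM(5, 15) = (5 × 15) / 5
LCM(5, 15) = 75 / 5
LCM(5, 15) = 15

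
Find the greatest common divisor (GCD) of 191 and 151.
1

Using the Euclidean algorithm:
191 = 1 × 151 + 40
151 = 3 × 40 + 31
40 = 1 × 31 + 9
31 = 3 × 9 + 4
9 = 2 × 4 + 1
4 = 4 × 1 + 0

GCD(191, 151) = 1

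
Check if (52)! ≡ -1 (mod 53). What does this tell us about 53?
(52)! mod 53 = 52. Since this equals -1 (mod 53), Wilson confirms 53 is prime.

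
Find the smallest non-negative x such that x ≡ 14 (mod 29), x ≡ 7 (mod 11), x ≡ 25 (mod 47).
13702

Using the Chinese Remainder Theorem:
M = product of moduli = 14993
For equation 1: M_1 = 517, 517 ≡ 24 (mod 29), inverse of 517 mod 29 is 23 (check: 24 × 23 = 552 ≡ 1 (mod 29))
For equation 2: M_2 = 1363, 1363 ≡ 10 (mod 11), inverse of 1363 mod 11 is 10 (check: 10 × 10 = 100 ≡ 1 (mod 11))
For equation 3: M_3 = 319, 319 ≡ 37 (mod 47), inverse of 319 mod 47 is 14 (check: 37 × 14 = 518 ≡ 1 (mod 47))
Combine: x ≡ Σ r_i×M_i×(M_i⁻¹ mod m_i) = 14×517×23 + 7×1363×10 + 25×319×14 = 166474 + 95410 + 111650 = 373534
373534 mod 14993 = 13702
x ≡ 13702 (mod 14993)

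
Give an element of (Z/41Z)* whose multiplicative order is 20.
2 has order 20 mod 41 since 2^{20} ≡ 1 (mod 41) and no smaller power works.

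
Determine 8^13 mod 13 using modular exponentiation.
Using Fermat: 8^{12} ≡ 1 (mod 13). 13 ≡ 1 (mod 12). So 8^{13} ≡ 8^{1} ≡ 8 (mod 13)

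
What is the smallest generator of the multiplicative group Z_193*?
p - 1 = 192 has prime divisors 2, 3. h is a primitive root mod 193 iff h^(192/q) ≢ 1 (mod 193) for each such q.
h = 2: 2^96 ≡ 1, 2^64 ≡ 84 (mod 193); 2^96 ≡ 1, so not a primitive root.
h = 3: 3^96 ≡ 1, 3^64 ≡ 1 (mod 193); 3^96 ≡ 1, so not a primitive root.
h = 4: 4^96 ≡ 1, 4^64 ≡ 108 (mod 193); 4^96 ≡ 1, so not a primitive root.
h = 5: 5^96 ≡ 192, 5^64 ≡ 84 (mod 193); none is 1, so 5 has order 192 and is a primitive root.
The smallest primitive root mod 193 is g = 5.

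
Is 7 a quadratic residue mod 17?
By Euler's criterion: 7^{8} ≡ 16 (mod 17). Since this equals -1 (≡ 16), 7 is not a QR.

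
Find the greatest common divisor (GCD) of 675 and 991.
1

Using the Euclidean algorithm:
675 = 0 × 991 + 675
991 = 1 × 675 + 316
675 = 2 × 316 + 43
316 = 7 × 43 + 15
43 = 2 × 15 + 13
15 = 1 × 13 + 2
13 = 6 × 2 + 1
2 = 2 × 1 + 0

GCD(675, 991) = 1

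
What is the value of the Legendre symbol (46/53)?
(46/53) = 46^{26} mod 53 = 1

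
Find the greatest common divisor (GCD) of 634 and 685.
1

Using the Euclidean algorithm:
634 = 0 × 685 + 634
685 = 1 × 634 + 51
634 = 12 × 51 + 22
51 = 2 × 22 + 7
22 = 3 × 7 + 1
7 = 7 × 1 + 0

GCD(634, 685) = 1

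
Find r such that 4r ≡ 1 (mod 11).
4^(-1) ≡ 3 (mod 11). Verification: 4 × 3 = 12 ≡ 1 (mod 11)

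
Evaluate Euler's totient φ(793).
720

Prime factorization: 793 = 13 × 61
Using the formula φ(n) = n × Π(1 - 1/p) for each prime factor p:
φ(793) = 793 × (1 - 1/13) × (1 - 1/61)
φ(793) = 720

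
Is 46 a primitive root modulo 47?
No

To verify, check if 46^(46/q) ≢ 1 (mod 47) for each prime divisor q of 46
Divisors of 46 = 46: [1, 2, 23, 46]
  46^(46/2) = 46^23 ≡ 46 (mod 47)
  46^(46/23) = 46^2 ≡ 1 (mod 47)
Conclusion: 46 is not a primitive root modulo 47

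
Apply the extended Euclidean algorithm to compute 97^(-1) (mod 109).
Extended GCD: 97(9) + 109(-8) = 1. So 97^(-1) ≡ 9 ≡ 9 (mod 109). Verify: 97 × 9 = 873 ≡ 1 (mod 109)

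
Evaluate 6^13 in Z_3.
Using repeated squaring. 6 ≡ 0 (mod 3). 13 = 8 + 4 + 1 (binary 1101). Repeated squaring mod 3: 0^1 ≡ 0; 0^2 ≡ 0² = 0 ≡ 0; 0^4 ≡ 0² = 0 ≡ 0; 0^8 ≡ 0² = 0 ≡ 0. Multiply: 6^13 ≡ 0^8 × 0^4 × 0^1 ≡ 0 × 0 × 0 (mod 3): 0 × 0 = 0 ≡ 0; 0 × 0 = 0 ≡ 0. So 6^13 ≡ 0 (mod 3).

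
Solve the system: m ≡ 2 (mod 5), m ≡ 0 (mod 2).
M = 5 × 2 = 10. M₁ = 2, y₁ ≡ 3 (mod 5). M₂ = 5, y₂ ≡ 1 (mod 2). m = 2×2×3 + 0×5×1 ≡ 2 (mod 10)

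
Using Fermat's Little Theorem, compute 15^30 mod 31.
By Fermat's Little Theorem, 15^{30} ≡ 1 (mod 31) since 31 is prime and gcd(15, 31) = 1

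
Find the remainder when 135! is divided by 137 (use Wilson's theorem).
(136)! = (135)! × (136) ≡ -1 (mod 137). So (135)! ≡ -1 × (136)^(-1) ≡ (-1)×(-1) = 1 (mod 137)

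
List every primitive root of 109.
Primitive roots mod 109: {6, 10, 11, 13, 14, 18, 24, 30, 37, 39, 40, 42, 44, 47, 50, 51, 52, 53, 56, 57, 58, 59, 62, 65, 67, 69, 70, 72, 79, 85, 91, 95, 96, 98, 99, 103}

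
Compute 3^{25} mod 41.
3

Using successive squaring:
Binary expansion of 25: 11001
Powers of 3 mod 41 (each is the square of the previous):
  3^1 ≡ 3 (mod 41)
  3^2 ≡ 3² = 9 ≡ 9 (mod 41)
  3^4 ≡ 9² = 81 ≡ 40 (mod 41)
  3^8 ≡ 40² = 1600 ≡ 1 (mod 41)
  3^16 ≡ 1² = 1 ≡ 1 (mod 41)
25 = 16 + 8 + 1, so 3^25 = 3^16 × 3^8 × 3^1 ≡ 1 × 1 × 3 (mod 41)
Multiplying step by step:
  1 × 1 = 1 ≡ 1 (mod 41)
  1 × 3 = 3 ≡ 3 (mod 41)
Result: 3^25 ≡ 3 (mod 41)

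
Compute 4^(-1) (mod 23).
4^(-1) ≡ 6 (mod 23). Verification: 4 × 6 = 24 ≡ 1 (mod 23)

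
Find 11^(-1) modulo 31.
17

Using Extended Euclidean Algorithm:
gcd(11, 31) = 1
Bezout coefficients: 11 × -14 + 31 × 5 = 1
So 11 × -14 ≡ 1 (mod 31)
The inverse is -14 mod 31 = 17
Verification: 11 × 17 = 187 = 6 × 31 + 1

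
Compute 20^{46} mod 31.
20

Using successive squaring:
Binary expansion of 46: 101110
Powers of 20 mod 31 (each is the square of the previous):
  20^1 ≡ 20 (mod 31)
  20^2 ≡ 20² = 400 ≡ 28 (mod 31)
  20^4 ≡ 28² = 784 ≡ 9 (mod 31)
  20^8 ≡ 9² = 81 ≡ 19 (mod 31)
  20^16 ≡ 19² = 361 ≡ 20 (mod 31)
  20^32 ≡ 20² = 400 ≡ 28 (mod 31)
46 = 32 + 8 + 4 + 2, so 20^46 = 20^32 × 20^8 × 20^4 × 20^2 ≡ 28 × 19 × 9 × 28 (mod 31)
Multiplying step by step:
  28 × 19 = 532 ≡ 5 (mod 31)
  5 × 9 = 45 ≡ 14 (mod 31)
  14 × 28 = 392 ≡ 20 (mod 31)
Result: 20^46 ≡ 20 (mod 31)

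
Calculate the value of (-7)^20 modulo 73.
Using repeated squaring. (-7) ≡ 66 (mod 73). 20 = 16 + 4 (binary 10100). Repeated squaring mod 73: 66^1 ≡ 66; 66^2 ≡ 66² = 4356 ≡ 49; 66^4 ≡ 49² = 2401 ≡ 65; 66^8 ≡ 65² = 4225 ≡ 64; 66^16 ≡ 64² = 4096 ≡ 8. Multiply: (-7)^20 ≡ 66^16 × 66^4 ≡ 8 × 65 (mod 73): 8 × 65 = 520 ≡ 9. So (-7)^20 ≡ 9 (mod 73).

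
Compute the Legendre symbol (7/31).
(7/31) = 7^{15} mod 31 = 1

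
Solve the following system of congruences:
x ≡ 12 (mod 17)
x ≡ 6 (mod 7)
97

Using the Chinese Remainder Theorem:
M = product of moduli = 119
For equation 1: M_1 = 7, 7 ≡ 7 (mod 17), inverse of 7 mod 17 is 5 (check: 7 × 5 = 35 ≡ 1 (mod 17))
For equation 2: M_2 = 17, 17 ≡ 3 (mod 7), inverse of 17 mod 7 is 5 (check: 3 × 5 = 15 ≡ 1 (mod 7))
Combine: x ≡ Σ r_i×M_i×(M_i⁻¹ mod m_i) = 12×7×5 + 6×17×5 = 420 + 510 = 930
930 mod 119 = 97
x ≡ 97 (mod 119)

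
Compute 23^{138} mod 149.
76

Using successive squaring:
Binary expansion of 138: 10001010
Powers of 23 mod 149 (each is the square of the previous):
  23^1 ≡ 23 (mod 149)
  23^2 ≡ 23² = 529 ≡ 82 (mod 149)
  23^4 ≡ 82² = 6724 ≡ 19 (mod 149)
  23^8 ≡ 19² = 361 ≡ 63 (mod 149)
  23^16 ≡ 63² = 3969 ≡ 95 (mod 149)
  23^32 ≡ 95² = 9025 ≡ 85 (mod 149)
  23^64 ≡ 85² = 7225 ≡ 73 (mod 149)
  23^128 ≡ 73² = 5329 ≡ 114 (mod 149)
138 = 128 + 8 + 2, so 23^138 = 23^128 × 23^8 × 23^2 ≡ 114 × 63 × 82 (mod 149)
Multiplying step by step:
  114 × 63 = 7182 ≡ 30 (mod 149)
  30 × 82 = 2460 ≡ 76 (mod 149)
Result: 23^138 ≡ 76 (mod 149)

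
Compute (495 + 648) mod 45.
18

(495 + 648) = 1143
1143 mod 45 = 18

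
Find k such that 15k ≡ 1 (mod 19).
15^(-1) ≡ 14 (mod 19). Verification: 15 × 14 = 210 ≡ 1 (mod 19)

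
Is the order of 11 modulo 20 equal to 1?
No, the actual order is 2, not 1.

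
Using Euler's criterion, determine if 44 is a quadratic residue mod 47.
By Euler's criterion: 44^{23} ≡ 46 (mod 47). Since this equals -1 (≡ 46), 44 is not a QR.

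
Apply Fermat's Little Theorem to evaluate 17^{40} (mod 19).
16

By Fermat's Little Theorem, a^(p-1) ≡ 1 (mod p) for prime p and gcd(a, p) = 1
Here p = 19, so 17^18 ≡ 1 (mod 19)
We can reduce the exponent: 40 mod 18 = 4
So 17^40 ≡ 17^4 (mod 19)
Computing: 17^4 mod 19 = 16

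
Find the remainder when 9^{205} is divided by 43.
By Fermat: 9^{42} ≡ 1 (mod 43). 205 = 4×42 + 37. So 9^{205} ≡ 9^{37} ≡ 13 (mod 43)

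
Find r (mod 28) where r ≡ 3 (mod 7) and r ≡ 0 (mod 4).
M = 7 × 4 = 28. M₁ = 4, y₁ ≡ 2 (mod 7). M₂ = 7, y₂ ≡ 3 (mod 4). r = 3×4×2 + 0×7×3 ≡ 24 (mod 28)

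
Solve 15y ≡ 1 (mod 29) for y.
15^(-1) ≡ 2 (mod 29). Verification: 15 × 2 = 30 ≡ 1 (mod 29)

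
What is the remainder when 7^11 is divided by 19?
Using repeated squaring. 11 = 8 + 2 + 1 (binary 1011). Repeated squaring mod 19: 7^1 ≡ 7; 7^2 ≡ 7² = 49 ≡ 11; 7^4 ≡ 11² = 121 ≡ 7; 7^8 ≡ 7² = 49 ≡ 11. Multiply: 7^11 = 7^8 × 7^2 × 7^1 ≡ 11 × 11 × 7 (mod 19): 11 × 11 = 121 ≡ 7; 7 × 7 = 49 ≡ 11. So 7^11 ≡ 11 (mod 19).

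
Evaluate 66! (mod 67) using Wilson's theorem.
By Wilson's theorem, (66)! ≡ -1 ≡ 66 (mod 67)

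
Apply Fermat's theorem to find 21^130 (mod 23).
By Fermat: 21^{22} ≡ 1 (mod 23). 130 = 5×22 + 20. So 21^{130} ≡ 21^{20} ≡ 6 (mod 23)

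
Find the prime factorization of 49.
7^2

Divide by primes starting from smallest:
49 ÷ 7 = 7
7 ÷ 7 = 1

49 = 7^2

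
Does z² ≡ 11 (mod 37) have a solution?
By Euler's criterion: 11^{18} ≡ 1 (mod 37). Since this equals 1, 11 is a QR.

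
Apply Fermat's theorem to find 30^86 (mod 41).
By Fermat: 30^{40} ≡ 1 (mod 41). 86 = 2×40 + 6. So 30^{86} ≡ 30^{6} ≡ 33 (mod 41)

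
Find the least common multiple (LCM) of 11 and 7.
77

First find GCD(11, 7) using the Euclidean algorithm:
11 = 1 × 7 + 4
7 = 1 × 4 + 3
4 = 1 × 3 + 1
3 = 3 × 1 + 0
GCD(11, 7) = 1

LCM formula: LCM(a, b) = (a × b) / GCD(a, b)
LCM(11, 7) = (11 × 7) / 1
LCM(11, 7) = 77 / 1
LCM(11, 7) = 77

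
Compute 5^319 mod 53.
Using Fermat: 5^{52} ≡ 1 (mod 53). 319 ≡ 7 (mod 52). So 5^{319} ≡ 5^{7} ≡ 3 (mod 53)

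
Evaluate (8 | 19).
(8/19) = 8^{9} mod 19 = -1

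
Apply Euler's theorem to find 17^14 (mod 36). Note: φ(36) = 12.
By Euler: 17^{12} ≡ 1 (mod 36) since gcd(17, 36) = 1. 14 = 1×12 + 2. So 17^{14} ≡ 17^{2} ≡ 1 (mod 36)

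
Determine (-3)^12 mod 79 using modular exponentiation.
Using repeated squaring. (-3) ≡ 76 (mod 79). 12 = 8 + 4 (binary 1100). Repeated squaring mod 79: 76^1 ≡ 76; 76^2 ≡ 76² = 5776 ≡ 9; 76^4 ≡ 9² = 81 ≡ 2; 76^8 ≡ 2² = 4 ≡ 4. Multiply: (-3)^12 ≡ 76^8 × 76^4 ≡ 4 × 2 (mod 79): 4 × 2 = 8 ≡ 8. So (-3)^12 ≡ 8 (mod 79).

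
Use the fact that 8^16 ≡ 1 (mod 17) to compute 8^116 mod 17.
By Fermat: 8^{16} ≡ 1 (mod 17). 116 = 7×16 + 4. So 8^{116} ≡ 8^{4} ≡ 16 (mod 17)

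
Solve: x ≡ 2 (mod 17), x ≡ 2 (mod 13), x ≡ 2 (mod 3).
M = 17 × 13 × 3 = 663. M₁ = 39, y₁ ≡ 7 (mod 17). M₂ = 51, y₂ ≡ 12 (mod 13). M₃ = 221, y₃ ≡ 2 (mod 3). x = 2×39×7 + 2×51×12 + 2×221×2 ≡ 2 (mod 663)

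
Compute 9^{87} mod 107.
100

Using successive squaring:
Binary expansion of 87: 1010111
Powers of 9 mod 107 (each is the square of the previous):
  9^1 ≡ 9 (mod 107)
  9^2 ≡ 9² = 81 ≡ 81 (mod 107)
  9^4 ≡ 81² = 6561 ≡ 34 (mod 107)
  9^8 ≡ 34² = 1156 ≡ 86 (mod 107)
  9^16 ≡ 86² = 7396 ≡ 13 (mod 107)
  9^32 ≡ 13² = 169 ≡ 62 (mod 107)
  9^64 ≡ 62² = 3844 ≡ 99 (mod 107)
87 = 64 + 16 + 4 + 2 + 1, so 9^87 = 9^64 × 9^16 × 9^4 × 9^2 × 9^1 ≡ 99 × 13 × 34 × 81 × 9 (mod 107)
Multiplying step by step:
  99 × 13 = 1287 ≡ 3 (mod 107)
  3 × 34 = 102 ≡ 102 (mod 107)
  102 × 81 = 8262 ≡ 23 (mod 107)
  23 × 9 = 207 ≡ 100 (mod 107)
Result: 9^87 ≡ 100 (mod 107)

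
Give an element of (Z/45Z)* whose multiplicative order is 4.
8 has order 4 mod 45 since 8^{4} ≡ 1 (mod 45) and no smaller power works.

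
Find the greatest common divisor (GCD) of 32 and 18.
2

Using the Euclidean algorithm:
32 = 1 × 18 + 14
18 = 1 × 14 + 4
14 = 3 × 4 + 2
4 = 2 × 2 + 0

GCD(32, 18) = 2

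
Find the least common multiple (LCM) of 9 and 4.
36

First find GCD(9, 4) using the Euclidean algorithm:
9 = 2 × 4 + 1
4 = 4 × 1 + 0
GCD(9, 4) = 1

LCM formula: LCM(a, b) = (a × b) / GCD(a, b)
LCM(9, 4) = (9 × 4) / 1
LCM(9, 4) = 36 / 1
LCM(9, 4) = 36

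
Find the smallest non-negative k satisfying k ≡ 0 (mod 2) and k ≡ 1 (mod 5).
M = 2 × 5 = 10. M₁ = 5, y₁ ≡ 1 (mod 2). M₂ = 2, y₂ ≡ 3 (mod 5). k = 0×5×1 + 1×2×3 ≡ 6 (mod 10)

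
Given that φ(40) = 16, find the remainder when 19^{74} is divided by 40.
By Euler: 19^{16} ≡ 1 (mod 40) since gcd(19, 40) = 1. 74 = 4×16 + 10. So 19^{74} ≡ 19^{10} ≡ 1 (mod 40)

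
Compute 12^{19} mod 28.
12

Using successive squaring:
Binary expansion of 19: 10011
Powers of 12 mod 28 (each is the square of the previous):
  12^1 ≡ 12 (mod 28)
  12^2 ≡ 12² = 144 ≡ 4 (mod 28)
  12^4 ≡ 4² = 16 ≡ 16 (mod 28)
  12^8 ≡ 16² = 256 ≡ 4 (mod 28)
  12^16 ≡ 4² = 16 ≡ 16 (mod 28)
19 = 16 + 2 + 1, so 12^19 = 12^16 × 12^2 × 12^1 ≡ 16 × 4 × 12 (mod 28)
Multiplying step by step:
  16 × 4 = 64 ≡ 8 (mod 28)
  8 × 12 = 96 ≡ 12 (mod 28)
Result: 12^19 ≡ 12 (mod 28)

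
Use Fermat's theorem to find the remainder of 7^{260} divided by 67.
6

By Fermat's Little Theorem, a^(p-1) ≡ 1 (mod p) for prime p and gcd(a, p) = 1
Here p = 67, so 7^66 ≡ 1 (mod 67)
We can reduce the exponent: 260 mod 66 = 62
So 7^260 ≡ 7^62 (mod 67)
Computing: 7^62 mod 67 = 6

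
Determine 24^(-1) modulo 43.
24^(-1) ≡ 9 (mod 43). Verification: 24 × 9 = 216 ≡ 1 (mod 43)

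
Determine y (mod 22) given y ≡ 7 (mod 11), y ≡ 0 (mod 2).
18

Using the Chinese Remainder Theorem:
M = product of moduli = 22
For equation 1: M_1 = 2, 2 ≡ 2 (mod 11), inverse of 2 mod 11 is 6 (check: 2 × 6 = 12 ≡ 1 (mod 11))
For equation 2: M_2 = 11, 11 ≡ 1 (mod 2), inverse of 11 mod 2 is 1 (check: 1 × 1 = 1 ≡ 1 (mod 2))
Combine: y ≡ Σ r_i×M_i×(M_i⁻¹ mod m_i) = 7×2×6 + 0×11×1 = 84 + 0 = 84
84 mod 22 = 18
y ≡ 18 (mod 22)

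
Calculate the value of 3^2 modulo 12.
2 = 2 (binary 10). Repeated squaring mod 12: 3^1 ≡ 3; 3^2 ≡ 3² = 9 ≡ 9. So 3^2 ≡ 9 (mod 12).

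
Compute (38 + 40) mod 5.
3

(38 + 40) = 78
78 mod 5 = 3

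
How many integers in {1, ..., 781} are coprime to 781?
700

Prime factorization: 781 = 11 × 71
Using the formula φ(n) = n × Π(1 - 1/p) for each prime factor p:
φ(781) = 781 × (1 - 1/11) × (1 - 1/71)
φ(781) = 700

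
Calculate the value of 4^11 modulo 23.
Using repeated squaring. 11 = 8 + 2 + 1 (binary 1011). Repeated squaring mod 23: 4^1 ≡ 4; 4^2 ≡ 4² = 16 ≡ 16; 4^4 ≡ 16² = 256 ≡ 3; 4^8 ≡ 3² = 9 ≡ 9. Multiply: 4^11 = 4^8 × 4^2 × 4^1 ≡ 9 × 16 × 4 (mod 23): 9 × 16 = 144 ≡ 6; 6 × 4 = 24 ≡ 1. So 4^11 ≡ 1 (mod 23).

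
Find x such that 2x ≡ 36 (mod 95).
18

Since gcd(2, 95) = 1 divides 36, a solution exists.
Multiply both sides by the inverse of 2 mod 95:
  2^(-1) mod 95 = 48
  x ≡ 48 × 36 ≡ 1728 ≡ 18 (mod 95)
Verification: 2 × 18 = 36 = 0 × 95 + 36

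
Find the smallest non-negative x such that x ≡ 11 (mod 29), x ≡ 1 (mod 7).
127

Using the Chinese Remainder Theorem:
M = product of moduli = 203
For equation 1: M_1 = 7, 7 ≡ 7 (mod 29), inverse of 7 mod 29 is 25 (check: 7 × 25 = 175 ≡ 1 (mod 29))
For equation 2: M_2 = 29, 29 ≡ 1 (mod 7), inverse of 29 mod 7 is 1 (check: 1 × 1 = 1 ≡ 1 (mod 7))
Combine: x ≡ Σ r_i×M_i×(M_i⁻¹ mod m_i) = 11×7×25 + 1×29×1 = 1925 + 29 = 1954
1954 mod 203 = 127
x ≡ 127 (mod 203)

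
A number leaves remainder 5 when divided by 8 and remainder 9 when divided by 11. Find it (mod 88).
M = 8 × 11 = 88. M₁ = 11, y₁ ≡ 3 (mod 8). M₂ = 8, y₂ ≡ 7 (mod 11). m = 5×11×3 + 9×8×7 ≡ 53 (mod 88)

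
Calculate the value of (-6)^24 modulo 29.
Using repeated squaring. (-6) ≡ 23 (mod 29). 24 = 16 + 8 (binary 11000). Repeated squaring mod 29: 23^1 ≡ 23; 23^2 ≡ 23² = 529 ≡ 7; 23^4 ≡ 7² = 49 ≡ 20; 23^8 ≡ 20² = 400 ≡ 23; 23^16 ≡ 23² = 529 ≡ 7. Multiply: (-6)^24 ≡ 23^16 × 23^8 ≡ 7 × 23 (mod 29): 7 × 23 = 161 ≡ 16. So (-6)^24 ≡ 16 (mod 29).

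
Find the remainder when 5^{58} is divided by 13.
By Fermat: 5^{12} ≡ 1 (mod 13). 58 = 4×12 + 10. So 5^{58} ≡ 5^{10} ≡ 12 (mod 13)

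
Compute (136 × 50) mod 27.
23

(136 × 50) = 6800
6800 mod 27 = 23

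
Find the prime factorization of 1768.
2^3 × 13 × 17

Divide by primes starting from smallest:
1768 ÷ 2 = 884
884 ÷ 2 = 442
442 ÷ 2 = 221
221 ÷ 13 = 17
17 ÷ 17 = 1

1768 = 2^3 × 13 × 17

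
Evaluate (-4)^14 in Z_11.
Using Fermat: (-4)^{10} ≡ 1 (mod 11). 14 ≡ 4 (mod 10). So (-4)^{14} ≡ (-4)^{4} ≡ 3 (mod 11)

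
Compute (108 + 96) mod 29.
1

(108 + 96) = 204
204 mod 29 = 1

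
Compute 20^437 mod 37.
Using Fermat: 20^{36} ≡ 1 (mod 37). 437 ≡ 5 (mod 36). So 20^{437} ≡ 20^{5} ≡ 18 (mod 37)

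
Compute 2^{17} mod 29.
21

Using successive squaring:
Binary expansion of 17: 10001
Powers of 2 mod 29 (each is the square of the previous):
  2^1 ≡ 2 (mod 29)
  2^2 ≡ 2² = 4 ≡ 4 (mod 29)
  2^4 ≡ 4² = 16 ≡ 16 (mod 29)
  2^8 ≡ 16² = 256 ≡ 24 (mod 29)
  2^16 ≡ 24² = 576 ≡ 25 (mod 29)
17 = 16 + 1, so 2^17 = 2^16 × 2^1 ≡ 25 × 2 (mod 29)
Multiplying step by step:
  25 × 2 = 50 ≡ 21 (mod 29)
Result: 2^17 ≡ 21 (mod 29)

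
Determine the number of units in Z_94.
46

Prime factorization: 94 = 2 × 47
Using the formula φ(n) = n × Π(1 - 1/p) for each prime factor p:
φ(94) = 94 × (1 - 1/2) × (1 - 1/47)
φ(94) = 46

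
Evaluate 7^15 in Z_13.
Using Fermat: 7^{12} ≡ 1 (mod 13). 15 ≡ 3 (mod 12). So 7^{15} ≡ 7^{3} ≡ 5 (mod 13)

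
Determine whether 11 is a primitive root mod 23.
p - 1 = 22 has prime divisors 2, 11. Check 11^(22/q) mod 23 for each: 11^(22/2) = 11^11 ≡ 22, 11^(22/11) = 11^2 ≡ 6 (mod 23). None of these is 1, so 11 has order 22 = φ(23), so it is a primitive root mod 23.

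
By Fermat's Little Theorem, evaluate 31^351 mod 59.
By Fermat: 31^{58} ≡ 1 (mod 59). 351 = 6×58 + 3. So 31^{351} ≡ 31^{3} ≡ 55 (mod 59)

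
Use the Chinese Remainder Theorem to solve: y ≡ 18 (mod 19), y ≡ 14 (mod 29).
246

Using the Chinese Remainder Theorem:
M = product of moduli = 551
For equation 1: M_1 = 29, 29 ≡ 10 (mod 19), inverse of 29 mod 19 is 2 (check: 10 × 2 = 20 ≡ 1 (mod 19))
For equation 2: M_2 = 19, 19 ≡ 19 (mod 29), inverse of 19 mod 29 is 26 (check: 19 × 26 = 494 ≡ 1 (mod 29))
Combine: y ≡ Σ r_i×M_i×(M_i⁻¹ mod m_i) = 18×29×2 + 14×19×26 = 1044 + 6916 = 7960
7960 mod 551 = 246
y ≡ 246 (mod 551)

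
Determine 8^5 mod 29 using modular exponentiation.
5 = 4 + 1 (binary 101). Repeated squaring mod 29: 8^1 ≡ 8; 8^2 ≡ 8² = 64 ≡ 6; 8^4 ≡ 6² = 36 ≡ 7. Multiply: 8^5 = 8^4 × 8^1 ≡ 7 × 8 (mod 29): 7 × 8 = 56 ≡ 27. So 8^5 ≡ 27 (mod 29).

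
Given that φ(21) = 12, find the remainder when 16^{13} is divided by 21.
By Euler: 16^{12} ≡ 1 (mod 21) since gcd(16, 21) = 1. 13 = 1×12 + 1. So 16^{13} ≡ 16^{1} ≡ 16 (mod 21)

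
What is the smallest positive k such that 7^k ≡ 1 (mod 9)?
Powers of 7 mod 9: 7^1≡7, 7^2≡4, 7^3≡1. Order = 3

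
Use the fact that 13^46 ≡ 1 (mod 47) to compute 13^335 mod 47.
By Fermat: 13^{46} ≡ 1 (mod 47). 335 ≡ 13 (mod 46). So 13^{335} ≡ 13^{13} ≡ 23 (mod 47)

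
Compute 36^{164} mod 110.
26

Using successive squaring:
Binary expansion of 164: 10100100
Powers of 36 mod 110 (each is the square of the previous):
  36^1 ≡ 36 (mod 110)
  36^2 ≡ 36² = 1296 ≡ 86 (mod 110)
  36^4 ≡ 86² = 7396 ≡ 26 (mod 110)
  36^8 ≡ 26² = 676 ≡ 16 (mod 110)
  36^16 ≡ 16² = 256 ≡ 36 (mod 110)
  36^32 ≡ 36² = 1296 ≡ 86 (mod 110)
  36^64 ≡ 86² = 7396 ≡ 26 (mod 110)
  36^128 ≡ 26² = 676 ≡ 16 (mod 110)
164 = 128 + 32 + 4, so 36^164 = 36^128 × 36^32 × 36^4 ≡ 16 × 86 × 26 (mod 110)
Multiplying step by step:
  16 × 86 = 1376 ≡ 56 (mod 110)
  56 × 26 = 1456 ≡ 26 (mod 110)
Result: 36^164 ≡ 26 (mod 110)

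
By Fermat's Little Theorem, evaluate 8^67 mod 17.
By Fermat: 8^{16} ≡ 1 (mod 17). 67 = 4×16 + 3. So 8^{67} ≡ 8^{3} ≡ 2 (mod 17)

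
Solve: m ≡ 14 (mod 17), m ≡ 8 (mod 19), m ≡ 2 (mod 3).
M = 17 × 19 × 3 = 969. M₁ = 57, y₁ ≡ 3 (mod 17). M₂ = 51, y₂ ≡ 3 (mod 19). M₃ = 323, y₃ ≡ 2 (mod 3). m = 14×57×3 + 8×51×3 + 2×323×2 ≡ 65 (mod 969)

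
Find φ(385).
240

Prime factorization: 385 = 5 × 7 × 11
Using the formula φ(n) = n × Π(1 - 1/p) for each prime factor p:
φ(385) = 385 × (1 - 1/5) × (1 - 1/7) × (1 - 1/11)
φ(385) = 240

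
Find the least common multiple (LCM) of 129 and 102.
4386

First find GCD(129, 102) using the Euclidean algorithm:
129 = 1 × 102 + 27
102 = 3 × 27 + 21
27 = 1 × 21 + 6
21 = 3 × 6 + 3
6 = 2 × 3 + 0
GCD(129, 102) = 3

LCM formula: LCM(a, b) = (a × b) / GCD(a, b)
LCM(129, 102) = (129 × 102) / 3
LCM(129, 102) = 13158 / 3
LCM(129, 102) = 4386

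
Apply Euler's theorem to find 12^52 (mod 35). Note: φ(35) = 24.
By Euler: 12^{24} ≡ 1 (mod 35) since gcd(12, 35) = 1. 52 = 2×24 + 4. So 12^{52} ≡ 12^{4} ≡ 16 (mod 35)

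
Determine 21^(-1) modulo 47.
21^(-1) ≡ 9 (mod 47). Verification: 21 × 9 = 189 ≡ 1 (mod 47)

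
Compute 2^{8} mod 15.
1

Using successive squaring:
Binary expansion of 8: 1000
Powers of 2 mod 15 (each is the square of the previous):
  2^1 ≡ 2 (mod 15)
  2^2 ≡ 2² = 4 ≡ 4 (mod 15)
  2^4 ≡ 4² = 16 ≡ 1 (mod 15)
  2^8 ≡ 1² = 1 ≡ 1 (mod 15)
8 is a power of 2, so 2^8 is the last square: ≡ 1 (mod 15)
Result: 2^8 ≡ 1 (mod 15)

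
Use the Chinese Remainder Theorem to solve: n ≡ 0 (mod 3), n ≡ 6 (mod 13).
M = 3 × 13 = 39. M₁ = 13, y₁ ≡ 1 (mod 3). M₂ = 3, y₂ ≡ 9 (mod 13). n = 0×13×1 + 6×3×9 ≡ 6 (mod 39)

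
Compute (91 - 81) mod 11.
10

(91 - 81) = 10
10 mod 11 = 10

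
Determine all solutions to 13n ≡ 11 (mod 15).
2

Since gcd(13, 15) = 1 divides 11, a solution exists.
Multiply both sides by the inverse of 13 mod 15:
  13^(-1) mod 15 = 7
  x ≡ 7 × 11 ≡ 77 ≡ 2 (mod 15)
Verification: 13 × 2 = 26 = 1 × 15 + 11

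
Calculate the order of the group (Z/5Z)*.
4

Prime factorization: 5 = 5
Using the formula φ(n) = n × Π(1 - 1/p) for each prime factor p:
φ(5) = 5 × (1 - 1/5)
φ(5) = 4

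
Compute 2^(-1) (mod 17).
2^(-1) ≡ 9 (mod 17). Verification: 2 × 9 = 18 ≡ 1 (mod 17)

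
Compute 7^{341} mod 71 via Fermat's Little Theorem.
68

By Fermat's Little Theorem, a^(p-1) ≡ 1 (mod p) for prime p and gcd(a, p) = 1
Here p = 71, so 7^70 ≡ 1 (mod 71)
We can reduce the exponent: 341 mod 70 = 61
So 7^341 ≡ 7^61 (mod 71)
Computing: 7^61 mod 71 = 68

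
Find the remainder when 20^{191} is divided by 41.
By Fermat: 20^{40} ≡ 1 (mod 41). 191 = 4×40 + 31. So 20^{191} ≡ 20^{31} ≡ 21 (mod 41)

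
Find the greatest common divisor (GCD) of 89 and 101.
1

Using the Euclidean algorithm:
89 = 0 × 101 + 89
101 = 1 × 89 + 12
89 = 7 × 12 + 5
12 = 2 × 5 + 2
5 = 2 × 2 + 1
2 = 2 × 1 + 0

GCD(89, 101) = 1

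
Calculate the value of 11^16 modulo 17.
Using Fermat: 11^{16} ≡ 1 (mod 17). 16 ≡ 0 (mod 16). So 11^{16} ≡ 11^{0} ≡ 1 (mod 17)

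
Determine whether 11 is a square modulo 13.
By Euler's criterion: 11^{6} ≡ 12 (mod 13). Since this equals -1 (≡ 12), 11 is not a QR.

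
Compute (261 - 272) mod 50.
39

(261 - 272) = -11
-11 mod 50 = 39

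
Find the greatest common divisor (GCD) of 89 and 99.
1

Using the Euclidean algorithm:
89 = 0 × 99 + 89
99 = 1 × 89 + 10
89 = 8 × 10 + 9
10 = 1 × 9 + 1
9 = 9 × 1 + 0

GCD(89, 99) = 1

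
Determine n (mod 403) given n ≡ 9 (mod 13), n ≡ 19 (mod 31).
360

Using the Chinese Remainder Theorem:
M = product of moduli = 403
For equation 1: M_1 = 31, 31 ≡ 5 (mod 13), inverse of 31 mod 13 is 8 (check: 5 × 8 = 40 ≡ 1 (mod 13))
For equation 2: M_2 = 13, 13 ≡ 13 (mod 31), inverse of 13 mod 31 is 12 (check: 13 × 12 = 156 ≡ 1 (mod 31))
Combine: n ≡ Σ r_i×M_i×(M_i⁻¹ mod m_i) = 9×31×8 + 19×13×12 = 2232 + 2964 = 5196
5196 mod 403 = 360
n ≡ 360 (mod 403)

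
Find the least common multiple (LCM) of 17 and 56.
952

First find GCD(17, 56) using the Euclidean algorithm:
17 = 0 × 56 + 17
56 = 3 × 17 + 5
17 = 3 × 5 + 2
5 = 2 × 2 + 1
2 = 2 × 1 + 0
GCD(17, 56) = 1

LCM formula: LCM(a, b) = (a × b) / GCD(a, b)
LCM(17, 56) = (17 × 56) / 1
LCM(17, 56) = 952 / 1
LCM(17, 56) = 952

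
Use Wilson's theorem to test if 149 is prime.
(148)! mod 149 = 148. Since 148 ≡ -1 (mod 149), 149 is prime.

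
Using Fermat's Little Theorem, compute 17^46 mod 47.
By Fermat's Little Theorem, 17^{46} ≡ 1 (mod 47) since 47 is prime and gcd(17, 47) = 1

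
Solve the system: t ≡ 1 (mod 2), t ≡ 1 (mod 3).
M = 2 × 3 = 6. M₁ = 3, y₁ ≡ 1 (mod 2). M₂ = 2, y₂ ≡ 2 (mod 3). t = 1×3×1 + 1×2×2 ≡ 1 (mod 6)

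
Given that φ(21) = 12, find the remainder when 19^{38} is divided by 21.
By Euler: 19^{12} ≡ 1 (mod 21) since gcd(19, 21) = 1. 38 = 3×12 + 2. So 19^{38} ≡ 19^{2} ≡ 4 (mod 21)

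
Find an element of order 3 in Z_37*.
10 has order 3 mod 37 since 10^{3} ≡ 1 (mod 37) and no smaller power works.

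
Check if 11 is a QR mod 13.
By Euler's criterion: 11^{6} ≡ 12 (mod 13). Since this equals -1 (≡ 12), 11 is not a QR.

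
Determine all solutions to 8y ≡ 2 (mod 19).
5

Since gcd(8, 19) = 1 divides 2, a solution exists.
Multiply both sides by the inverse of 8 mod 19:
  8^(-1) mod 19 = 12
  x ≡ 12 × 2 ≡ 24 ≡ 5 (mod 19)
Verification: 8 × 5 = 40 = 2 × 19 + 2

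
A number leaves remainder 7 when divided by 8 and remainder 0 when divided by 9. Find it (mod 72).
M = 8 × 9 = 72. M₁ = 9, y₁ ≡ 1 (mod 8). M₂ = 8, y₂ ≡ 8 (mod 9). y = 7×9×1 + 0×8×8 ≡ 63 (mod 72)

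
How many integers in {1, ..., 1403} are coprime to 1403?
1320

Prime factorization: 1403 = 23 × 61
Using the formula φ(n) = n × Π(1 - 1/p) for each prime factor p:
φ(1403) = 1403 × (1 - 1/23) × (1 - 1/61)
φ(1403) = 1320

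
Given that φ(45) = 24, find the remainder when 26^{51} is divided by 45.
By Euler: 26^{24} ≡ 1 (mod 45) since gcd(26, 45) = 1. 51 = 2×24 + 3. So 26^{51} ≡ 26^{3} ≡ 26 (mod 45)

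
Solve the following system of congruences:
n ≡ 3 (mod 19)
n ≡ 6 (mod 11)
193

Using the Chinese Remainder Theorem:
M = product of moduli = 209
For equation 1: M_1 = 11, 11 ≡ 11 (mod 19), inverse of 11 mod 19 is 7 (check: 11 × 7 = 77 ≡ 1 (mod 19))
For equation 2: M_2 = 19, 19 ≡ 8 (mod 11), inverse of 19 mod 11 is 7 (check: 8 × 7 = 56 ≡ 1 (mod 11))
Combine: n ≡ Σ r_i×M_i×(M_i⁻¹ mod m_i) = 3×11×7 + 6×19×7 = 231 + 798 = 1029
1029 mod 209 = 193
n ≡ 193 (mod 209)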